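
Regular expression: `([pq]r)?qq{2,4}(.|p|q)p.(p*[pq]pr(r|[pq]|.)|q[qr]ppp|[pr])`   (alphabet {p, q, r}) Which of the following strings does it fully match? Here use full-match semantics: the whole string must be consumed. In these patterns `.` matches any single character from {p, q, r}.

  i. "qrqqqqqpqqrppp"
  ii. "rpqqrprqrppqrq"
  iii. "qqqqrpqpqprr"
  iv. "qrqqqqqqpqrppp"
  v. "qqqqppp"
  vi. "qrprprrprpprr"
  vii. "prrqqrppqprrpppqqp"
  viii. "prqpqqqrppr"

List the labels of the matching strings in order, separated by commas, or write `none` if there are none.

i → match
ii → no match
iii. "qqqqrpqpqprr" → match
iv → no match
v. "qqqqppp" → match
vi → no match
vii → no match
viii. "prqpqqqrppr" → no match

i, iii, v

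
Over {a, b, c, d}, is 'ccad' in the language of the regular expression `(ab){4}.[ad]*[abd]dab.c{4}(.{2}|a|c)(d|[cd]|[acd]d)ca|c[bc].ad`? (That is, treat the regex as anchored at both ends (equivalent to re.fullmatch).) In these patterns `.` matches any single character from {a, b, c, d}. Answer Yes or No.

No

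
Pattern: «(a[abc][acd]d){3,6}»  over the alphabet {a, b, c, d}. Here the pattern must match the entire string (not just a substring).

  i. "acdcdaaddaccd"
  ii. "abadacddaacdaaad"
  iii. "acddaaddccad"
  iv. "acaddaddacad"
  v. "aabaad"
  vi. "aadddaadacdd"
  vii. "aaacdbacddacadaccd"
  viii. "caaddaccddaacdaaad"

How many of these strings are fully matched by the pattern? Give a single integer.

i → no match
ii → match
iii → no match
iv → no match
v → no match
vi → no match
vii → no match
viii → no match — must start with "a"
Total matched: 1

1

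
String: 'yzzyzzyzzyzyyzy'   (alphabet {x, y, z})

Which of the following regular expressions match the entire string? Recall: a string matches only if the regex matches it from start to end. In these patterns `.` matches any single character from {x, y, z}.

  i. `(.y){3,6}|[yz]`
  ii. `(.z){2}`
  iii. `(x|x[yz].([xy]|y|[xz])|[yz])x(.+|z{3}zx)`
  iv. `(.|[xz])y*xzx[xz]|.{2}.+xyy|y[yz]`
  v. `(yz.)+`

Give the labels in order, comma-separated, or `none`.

v

i → no match
ii → no match — must end with 'z'
iii → no match
iv → no match
v → match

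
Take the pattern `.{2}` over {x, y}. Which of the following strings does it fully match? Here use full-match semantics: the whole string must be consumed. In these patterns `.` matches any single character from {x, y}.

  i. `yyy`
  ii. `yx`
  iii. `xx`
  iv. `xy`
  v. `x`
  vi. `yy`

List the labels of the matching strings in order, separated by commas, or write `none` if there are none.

ii, iii, iv, vi

i. `yyy` → no match
ii. `yx` → match
iii. `xx` → match
iv. `xy` → match
v. `x` → no match
vi. `yy` → match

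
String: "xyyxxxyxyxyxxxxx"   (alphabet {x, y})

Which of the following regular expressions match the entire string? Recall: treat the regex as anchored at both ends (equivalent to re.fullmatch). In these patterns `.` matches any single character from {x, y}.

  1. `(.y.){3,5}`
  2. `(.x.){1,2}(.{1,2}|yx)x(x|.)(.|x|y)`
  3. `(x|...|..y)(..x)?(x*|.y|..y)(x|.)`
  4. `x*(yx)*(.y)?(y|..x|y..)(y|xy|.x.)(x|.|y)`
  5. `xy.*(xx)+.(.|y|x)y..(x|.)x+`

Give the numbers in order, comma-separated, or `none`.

1 → no match
2 → no match
3 → no match
4 → no match
5 → match

5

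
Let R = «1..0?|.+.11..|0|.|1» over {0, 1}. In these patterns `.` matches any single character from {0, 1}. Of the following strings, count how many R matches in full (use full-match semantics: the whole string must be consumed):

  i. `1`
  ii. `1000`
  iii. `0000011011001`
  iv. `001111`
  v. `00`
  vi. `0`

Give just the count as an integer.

4

i → match
ii → match
iii → no match
iv → match
v → no match
vi → match
Total matched: 4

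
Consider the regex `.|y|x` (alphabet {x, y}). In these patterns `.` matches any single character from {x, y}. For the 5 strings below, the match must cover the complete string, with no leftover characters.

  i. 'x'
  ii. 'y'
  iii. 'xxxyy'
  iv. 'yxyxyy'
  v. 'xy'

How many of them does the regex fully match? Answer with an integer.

i → match
ii → match
iii → no match
iv → no match
v → no match
Total matched: 2

2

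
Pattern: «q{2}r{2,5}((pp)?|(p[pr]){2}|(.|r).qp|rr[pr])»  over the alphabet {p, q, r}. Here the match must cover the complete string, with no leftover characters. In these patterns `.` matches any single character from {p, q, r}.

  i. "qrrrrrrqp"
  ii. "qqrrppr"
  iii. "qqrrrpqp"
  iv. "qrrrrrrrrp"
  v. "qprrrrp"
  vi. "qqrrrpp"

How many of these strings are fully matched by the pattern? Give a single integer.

i → no match
ii → no match
iii → match
iv → no match
v → no match
vi → match
Total matched: 2

2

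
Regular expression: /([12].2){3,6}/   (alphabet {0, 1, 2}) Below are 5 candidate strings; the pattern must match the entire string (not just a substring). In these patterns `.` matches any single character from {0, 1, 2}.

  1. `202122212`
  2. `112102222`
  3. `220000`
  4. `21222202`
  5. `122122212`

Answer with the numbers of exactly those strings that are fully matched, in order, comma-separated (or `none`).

1 → match
2 → match
3 → no match — must end with `2`
4 → no match
5 → match

1, 2, 5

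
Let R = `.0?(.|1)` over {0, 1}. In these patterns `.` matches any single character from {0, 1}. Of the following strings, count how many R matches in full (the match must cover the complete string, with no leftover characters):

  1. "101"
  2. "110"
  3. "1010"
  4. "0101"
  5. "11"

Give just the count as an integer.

1 → match
2 → no match
3 → no match
4 → no match
5 → match
Total matched: 2

2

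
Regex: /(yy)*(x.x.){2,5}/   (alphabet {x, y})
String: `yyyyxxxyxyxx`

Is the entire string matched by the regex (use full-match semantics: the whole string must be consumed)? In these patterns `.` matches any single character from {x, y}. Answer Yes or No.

Yes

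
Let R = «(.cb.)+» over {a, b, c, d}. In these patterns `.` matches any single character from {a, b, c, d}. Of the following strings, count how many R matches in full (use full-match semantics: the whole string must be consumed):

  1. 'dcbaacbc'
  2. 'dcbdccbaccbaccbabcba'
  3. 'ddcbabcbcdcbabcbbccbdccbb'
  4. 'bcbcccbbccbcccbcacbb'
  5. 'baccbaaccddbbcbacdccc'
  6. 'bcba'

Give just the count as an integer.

1 → match
2 → match
3 → no match
4 → match
5 → no match
6 → match
Total matched: 4

4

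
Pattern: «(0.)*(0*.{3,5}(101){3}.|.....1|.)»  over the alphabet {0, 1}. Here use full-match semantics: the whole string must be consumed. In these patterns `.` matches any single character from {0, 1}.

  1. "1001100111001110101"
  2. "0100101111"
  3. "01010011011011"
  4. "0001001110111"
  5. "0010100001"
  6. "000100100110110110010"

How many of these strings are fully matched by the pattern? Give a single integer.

1

1 → no match
2 → match
3 → no match
4 → no match
5 → no match
6 → no match
Total matched: 1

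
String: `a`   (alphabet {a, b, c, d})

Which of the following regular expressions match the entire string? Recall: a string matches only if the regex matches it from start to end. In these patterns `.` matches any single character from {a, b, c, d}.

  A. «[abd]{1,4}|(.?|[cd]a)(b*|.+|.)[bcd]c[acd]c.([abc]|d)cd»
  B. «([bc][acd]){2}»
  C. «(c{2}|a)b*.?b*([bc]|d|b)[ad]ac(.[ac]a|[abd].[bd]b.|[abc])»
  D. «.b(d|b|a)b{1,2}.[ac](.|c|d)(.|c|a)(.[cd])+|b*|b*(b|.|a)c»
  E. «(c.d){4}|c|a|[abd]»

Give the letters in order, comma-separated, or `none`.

A → match
B → no match
C → no match
D → no match
E → match

A, E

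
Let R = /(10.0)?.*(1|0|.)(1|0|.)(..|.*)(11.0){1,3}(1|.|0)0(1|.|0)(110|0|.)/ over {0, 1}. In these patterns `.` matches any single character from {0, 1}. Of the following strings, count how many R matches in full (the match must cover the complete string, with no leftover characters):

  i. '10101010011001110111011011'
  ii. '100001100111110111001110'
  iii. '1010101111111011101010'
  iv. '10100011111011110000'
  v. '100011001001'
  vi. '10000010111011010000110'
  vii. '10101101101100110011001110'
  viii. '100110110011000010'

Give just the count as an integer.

3

i → no match
ii → no match
iii → match
iv → no match
v → match
vi → no match
vii → no match
viii → match
Total matched: 3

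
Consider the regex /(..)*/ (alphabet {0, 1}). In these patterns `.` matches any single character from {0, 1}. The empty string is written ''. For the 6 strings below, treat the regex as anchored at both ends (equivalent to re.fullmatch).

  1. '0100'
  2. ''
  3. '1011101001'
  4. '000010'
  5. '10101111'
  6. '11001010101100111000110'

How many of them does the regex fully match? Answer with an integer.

1 → match
2 → match
3 → match
4 → match
5 → match
6 → no match
Total matched: 5

5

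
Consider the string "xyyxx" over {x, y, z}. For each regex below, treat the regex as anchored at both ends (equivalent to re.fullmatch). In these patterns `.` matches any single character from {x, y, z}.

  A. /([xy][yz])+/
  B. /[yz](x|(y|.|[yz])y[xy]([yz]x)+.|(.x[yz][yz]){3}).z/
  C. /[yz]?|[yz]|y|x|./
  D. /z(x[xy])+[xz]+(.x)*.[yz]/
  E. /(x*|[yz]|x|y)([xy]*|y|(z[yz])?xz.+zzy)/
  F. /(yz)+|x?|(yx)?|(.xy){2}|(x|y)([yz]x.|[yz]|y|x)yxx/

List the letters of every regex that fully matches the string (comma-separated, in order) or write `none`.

A → no match
B → no match — must end with "z"
C → no match
D → no match — must start with "zx"
E → match
F → match

E, F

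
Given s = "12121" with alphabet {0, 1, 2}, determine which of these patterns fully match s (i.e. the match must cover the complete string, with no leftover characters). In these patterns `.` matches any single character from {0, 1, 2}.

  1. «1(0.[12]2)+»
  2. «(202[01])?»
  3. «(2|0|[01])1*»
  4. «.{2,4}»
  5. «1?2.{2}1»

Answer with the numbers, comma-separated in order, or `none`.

5

1 → no match — must start with "10"
2 → no match
3 → no match
4 → no match
5 → match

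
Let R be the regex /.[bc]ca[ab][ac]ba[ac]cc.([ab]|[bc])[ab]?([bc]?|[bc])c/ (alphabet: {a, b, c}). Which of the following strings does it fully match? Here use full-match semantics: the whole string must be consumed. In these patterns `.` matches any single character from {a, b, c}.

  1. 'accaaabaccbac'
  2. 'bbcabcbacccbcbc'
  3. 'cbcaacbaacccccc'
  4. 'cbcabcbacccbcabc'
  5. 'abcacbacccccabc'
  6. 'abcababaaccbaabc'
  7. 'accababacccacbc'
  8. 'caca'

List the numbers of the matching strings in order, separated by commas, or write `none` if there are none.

2, 3, 4, 6, 7

1 → no match
2 → match
3 → match
4 → match
5 → no match
6 → match
7 → match
8 → no match — must end with 'c'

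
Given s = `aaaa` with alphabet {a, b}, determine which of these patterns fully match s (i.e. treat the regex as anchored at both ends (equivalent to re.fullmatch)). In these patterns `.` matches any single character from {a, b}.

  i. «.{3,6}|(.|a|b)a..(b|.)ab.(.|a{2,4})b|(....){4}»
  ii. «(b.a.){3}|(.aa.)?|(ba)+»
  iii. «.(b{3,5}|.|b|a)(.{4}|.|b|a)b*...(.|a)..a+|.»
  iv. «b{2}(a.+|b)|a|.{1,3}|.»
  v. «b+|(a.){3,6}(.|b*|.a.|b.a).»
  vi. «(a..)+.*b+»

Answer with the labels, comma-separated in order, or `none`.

i → match
ii → match
iii → no match
iv → no match
v → no match
vi → no match — must end with `b`

i, ii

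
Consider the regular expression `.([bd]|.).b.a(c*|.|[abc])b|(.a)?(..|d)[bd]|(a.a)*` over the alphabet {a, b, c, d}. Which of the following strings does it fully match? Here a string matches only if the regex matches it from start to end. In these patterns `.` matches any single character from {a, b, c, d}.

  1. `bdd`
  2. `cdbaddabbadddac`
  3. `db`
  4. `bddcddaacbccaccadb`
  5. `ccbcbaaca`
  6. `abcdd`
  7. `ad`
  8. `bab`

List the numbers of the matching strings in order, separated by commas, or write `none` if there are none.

1 → match
2 → no match
3 → match
4 → no match
5 → no match
6 → no match
7 → no match
8 → match

1, 3, 8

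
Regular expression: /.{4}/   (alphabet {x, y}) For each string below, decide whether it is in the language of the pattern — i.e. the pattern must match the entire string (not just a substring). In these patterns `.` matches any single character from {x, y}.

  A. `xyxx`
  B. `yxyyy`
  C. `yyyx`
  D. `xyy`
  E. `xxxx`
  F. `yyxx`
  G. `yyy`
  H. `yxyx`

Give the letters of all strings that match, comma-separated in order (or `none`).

A → match
B → no match
C → match
D → no match
E → match
F → match
G → no match
H → match

A, C, E, F, H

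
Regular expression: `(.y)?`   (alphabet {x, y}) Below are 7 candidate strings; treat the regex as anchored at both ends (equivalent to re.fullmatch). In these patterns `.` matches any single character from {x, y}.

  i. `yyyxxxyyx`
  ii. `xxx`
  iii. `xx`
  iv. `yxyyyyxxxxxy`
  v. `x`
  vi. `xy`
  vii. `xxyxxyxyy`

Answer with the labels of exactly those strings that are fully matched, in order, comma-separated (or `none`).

i → no match
ii → no match
iii → no match
iv → no match
v → no match
vi → match
vii → no match

vi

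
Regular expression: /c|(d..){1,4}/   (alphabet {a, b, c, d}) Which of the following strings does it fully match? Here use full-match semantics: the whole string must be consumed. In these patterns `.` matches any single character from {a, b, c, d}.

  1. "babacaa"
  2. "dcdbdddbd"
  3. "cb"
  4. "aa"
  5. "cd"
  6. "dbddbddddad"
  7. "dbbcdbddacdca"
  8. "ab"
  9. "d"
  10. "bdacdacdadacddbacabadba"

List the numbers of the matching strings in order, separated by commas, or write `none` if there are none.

none

1 → no match
2 → no match
3 → no match
4 → no match
5 → no match
6 → no match
7 → no match
8 → no match
9 → no match
10 → no match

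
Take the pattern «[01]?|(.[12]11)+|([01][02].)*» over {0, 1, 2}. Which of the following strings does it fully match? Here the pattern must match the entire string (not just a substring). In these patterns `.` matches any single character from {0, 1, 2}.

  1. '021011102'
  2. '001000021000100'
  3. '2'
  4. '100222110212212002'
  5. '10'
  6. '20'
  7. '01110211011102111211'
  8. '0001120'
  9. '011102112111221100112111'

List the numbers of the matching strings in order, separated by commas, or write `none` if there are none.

1. '021011102' → no match
2 → match
3. '2' → no match
4 → no match
5. '10' → no match
6. '20' → no match
7 → match
8. '0001120' → no match
9 → no match

2, 7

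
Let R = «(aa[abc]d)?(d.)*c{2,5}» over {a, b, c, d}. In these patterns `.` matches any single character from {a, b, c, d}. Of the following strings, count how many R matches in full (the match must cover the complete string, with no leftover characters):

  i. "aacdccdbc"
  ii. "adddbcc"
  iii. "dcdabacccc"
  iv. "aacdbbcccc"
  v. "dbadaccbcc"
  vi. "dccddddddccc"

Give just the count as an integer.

i → no match
ii → no match
iii → no match
iv → no match
v → no match
vi → no match
Total matched: 0

0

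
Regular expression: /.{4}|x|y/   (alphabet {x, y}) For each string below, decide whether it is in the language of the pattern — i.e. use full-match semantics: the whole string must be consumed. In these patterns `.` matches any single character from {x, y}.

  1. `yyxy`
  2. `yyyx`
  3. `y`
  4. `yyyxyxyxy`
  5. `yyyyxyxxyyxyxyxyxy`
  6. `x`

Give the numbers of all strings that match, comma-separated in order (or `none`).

1. `yyxy` → match
2. `yyyx` → match
3. `y` → match
4. `yyyxyxyxy` → no match
5 → no match
6. `x` → match

1, 2, 3, 6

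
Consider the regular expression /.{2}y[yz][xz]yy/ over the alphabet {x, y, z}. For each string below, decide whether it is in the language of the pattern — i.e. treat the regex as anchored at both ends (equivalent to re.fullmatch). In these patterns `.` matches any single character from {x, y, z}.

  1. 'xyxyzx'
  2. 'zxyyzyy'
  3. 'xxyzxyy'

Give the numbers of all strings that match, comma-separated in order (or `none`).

1 → no match — must end with 'yy'
2 → match
3 → match

2, 3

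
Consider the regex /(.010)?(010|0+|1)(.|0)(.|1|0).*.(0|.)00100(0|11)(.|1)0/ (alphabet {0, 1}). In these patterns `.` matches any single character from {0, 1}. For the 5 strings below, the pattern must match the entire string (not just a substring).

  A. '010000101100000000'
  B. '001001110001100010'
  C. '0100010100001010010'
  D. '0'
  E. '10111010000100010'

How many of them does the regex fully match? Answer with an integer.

A → no match
B → no match
C → no match
D. '0' → no match
E → match
Total matched: 1

1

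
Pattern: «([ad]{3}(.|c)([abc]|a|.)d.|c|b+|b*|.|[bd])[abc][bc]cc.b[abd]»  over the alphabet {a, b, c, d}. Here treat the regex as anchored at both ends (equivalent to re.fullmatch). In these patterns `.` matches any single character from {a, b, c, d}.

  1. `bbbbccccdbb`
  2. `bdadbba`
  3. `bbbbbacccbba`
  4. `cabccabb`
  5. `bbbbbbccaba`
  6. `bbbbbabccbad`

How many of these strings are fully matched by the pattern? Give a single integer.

4

1 → match
2 → no match
3 → match
4 → match
5 → match
6 → no match
Total matched: 4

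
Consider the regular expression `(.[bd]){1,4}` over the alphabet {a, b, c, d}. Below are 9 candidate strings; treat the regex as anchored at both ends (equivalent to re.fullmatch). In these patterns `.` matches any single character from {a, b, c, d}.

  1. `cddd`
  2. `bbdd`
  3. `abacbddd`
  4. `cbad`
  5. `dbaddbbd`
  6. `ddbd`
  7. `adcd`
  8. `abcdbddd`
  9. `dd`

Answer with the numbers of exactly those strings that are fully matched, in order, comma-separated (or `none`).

1, 2, 4, 5, 6, 7, 8, 9

1 → match
2 → match
3 → no match
4 → match
5 → match
6 → match
7 → match
8 → match
9 → match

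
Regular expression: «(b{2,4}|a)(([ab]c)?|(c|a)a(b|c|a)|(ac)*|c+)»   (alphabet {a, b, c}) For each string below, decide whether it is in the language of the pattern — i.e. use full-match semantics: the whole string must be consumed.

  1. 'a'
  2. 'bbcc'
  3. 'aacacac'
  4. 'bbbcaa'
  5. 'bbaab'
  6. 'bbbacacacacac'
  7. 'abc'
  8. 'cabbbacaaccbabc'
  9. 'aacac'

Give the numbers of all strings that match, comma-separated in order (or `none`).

1, 2, 3, 4, 5, 6, 7, 9

1. 'a' → match
2. 'bbcc' → match
3. 'aacacac' → match
4. 'bbbcaa' → match
5. 'bbaab' → match
6 → match
7. 'abc' → match
8 → no match
9. 'aacac' → match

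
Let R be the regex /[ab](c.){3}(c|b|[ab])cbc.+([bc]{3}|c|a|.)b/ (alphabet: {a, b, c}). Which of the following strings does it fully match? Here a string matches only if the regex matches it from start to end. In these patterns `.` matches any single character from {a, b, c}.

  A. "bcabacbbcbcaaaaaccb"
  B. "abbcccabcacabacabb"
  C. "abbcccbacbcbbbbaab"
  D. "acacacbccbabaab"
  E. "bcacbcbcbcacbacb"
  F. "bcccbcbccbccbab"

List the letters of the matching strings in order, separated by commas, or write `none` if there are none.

F

A → no match
B → no match
C → no match
D → no match
E → no match
F → match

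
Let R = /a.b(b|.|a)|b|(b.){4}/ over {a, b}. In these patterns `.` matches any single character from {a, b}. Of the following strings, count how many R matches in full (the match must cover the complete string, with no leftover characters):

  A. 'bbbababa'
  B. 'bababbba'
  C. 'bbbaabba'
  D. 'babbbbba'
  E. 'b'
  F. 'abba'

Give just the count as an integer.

5

A. 'bbbababa' → match
B. 'bababbba' → match
C. 'bbbaabba' → no match
D. 'babbbbba' → match
E. 'b' → match
F. 'abba' → match
Total matched: 5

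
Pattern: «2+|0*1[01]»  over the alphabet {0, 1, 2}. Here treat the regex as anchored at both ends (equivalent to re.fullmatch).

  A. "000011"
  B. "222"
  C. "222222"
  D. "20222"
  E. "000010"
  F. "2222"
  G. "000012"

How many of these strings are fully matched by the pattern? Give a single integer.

5

A → match
B → match
C → match
D → no match
E → match
F → match
G → no match
Total matched: 5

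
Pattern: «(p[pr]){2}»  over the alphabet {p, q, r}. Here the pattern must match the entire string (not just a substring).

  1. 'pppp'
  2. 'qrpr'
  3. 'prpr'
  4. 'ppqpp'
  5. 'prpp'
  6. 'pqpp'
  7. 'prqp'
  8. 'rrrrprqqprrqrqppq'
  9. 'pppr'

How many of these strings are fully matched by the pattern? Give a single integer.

1. 'pppp' → match
2. 'qrpr' → no match — must start with 'p'
3. 'prpr' → match
4. 'ppqpp' → no match
5. 'prpp' → match
6. 'pqpp' → no match
7. 'prqp' → no match
8 → no match — must start with 'p'
9. 'pppr' → match
Total matched: 4

4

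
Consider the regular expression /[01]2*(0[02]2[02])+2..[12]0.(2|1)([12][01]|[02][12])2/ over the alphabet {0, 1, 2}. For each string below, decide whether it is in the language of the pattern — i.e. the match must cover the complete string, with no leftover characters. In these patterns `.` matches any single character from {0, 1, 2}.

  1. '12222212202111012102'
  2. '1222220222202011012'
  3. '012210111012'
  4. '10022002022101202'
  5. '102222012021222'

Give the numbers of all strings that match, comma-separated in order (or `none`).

5

1 → no match
2 → no match
3 → no match
4 → no match
5 → match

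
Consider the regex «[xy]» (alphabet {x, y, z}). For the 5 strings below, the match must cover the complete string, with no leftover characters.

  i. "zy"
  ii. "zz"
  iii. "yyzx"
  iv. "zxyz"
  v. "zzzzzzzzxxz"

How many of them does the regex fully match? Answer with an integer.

i → no match
ii → no match
iii → no match
iv → no match
v → no match
Total matched: 0

0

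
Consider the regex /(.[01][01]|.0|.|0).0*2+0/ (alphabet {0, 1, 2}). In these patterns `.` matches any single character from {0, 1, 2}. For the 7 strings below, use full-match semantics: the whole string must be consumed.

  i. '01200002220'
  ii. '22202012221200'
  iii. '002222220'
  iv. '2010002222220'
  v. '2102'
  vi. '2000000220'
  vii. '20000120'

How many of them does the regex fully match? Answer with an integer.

3

i → no match
ii → no match — must end with '20'
iii → match
iv → match
v → no match — must end with '20'
vi → match
vii → no match
Total matched: 3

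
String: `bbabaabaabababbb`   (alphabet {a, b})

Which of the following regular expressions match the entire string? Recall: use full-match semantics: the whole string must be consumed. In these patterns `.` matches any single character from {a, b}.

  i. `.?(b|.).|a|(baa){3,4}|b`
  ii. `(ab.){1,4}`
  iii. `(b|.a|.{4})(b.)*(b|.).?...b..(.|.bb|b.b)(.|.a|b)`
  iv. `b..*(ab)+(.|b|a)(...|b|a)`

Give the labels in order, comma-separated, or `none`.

iii, iv

i → no match
ii → no match — must start with `ab`
iii → match
iv → match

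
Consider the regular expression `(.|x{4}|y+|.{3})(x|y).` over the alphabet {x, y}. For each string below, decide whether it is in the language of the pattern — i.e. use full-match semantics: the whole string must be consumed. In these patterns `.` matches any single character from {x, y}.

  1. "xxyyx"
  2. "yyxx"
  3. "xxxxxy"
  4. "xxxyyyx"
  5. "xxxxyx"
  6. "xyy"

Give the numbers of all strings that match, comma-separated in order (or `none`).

1 → match
2 → match
3 → match
4 → no match
5 → match
6 → match

1, 2, 3, 5, 6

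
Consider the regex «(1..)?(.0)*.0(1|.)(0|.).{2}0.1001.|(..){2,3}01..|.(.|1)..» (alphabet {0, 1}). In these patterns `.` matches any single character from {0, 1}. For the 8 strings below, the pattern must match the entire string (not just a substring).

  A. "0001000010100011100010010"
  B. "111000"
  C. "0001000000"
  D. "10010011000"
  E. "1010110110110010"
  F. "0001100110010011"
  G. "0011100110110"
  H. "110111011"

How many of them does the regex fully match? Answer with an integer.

A → no match
B → no match
C → no match
D → no match
E → no match
F → no match
G → no match
H → no match
Total matched: 0

0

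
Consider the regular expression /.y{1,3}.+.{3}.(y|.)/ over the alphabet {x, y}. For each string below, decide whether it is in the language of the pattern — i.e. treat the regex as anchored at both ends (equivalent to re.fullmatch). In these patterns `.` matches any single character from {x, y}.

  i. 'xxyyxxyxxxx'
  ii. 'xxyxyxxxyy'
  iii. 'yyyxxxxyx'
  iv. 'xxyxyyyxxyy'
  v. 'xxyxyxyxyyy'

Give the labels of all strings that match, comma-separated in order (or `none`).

i → no match
ii → no match
iii → match
iv → no match
v → no match

iii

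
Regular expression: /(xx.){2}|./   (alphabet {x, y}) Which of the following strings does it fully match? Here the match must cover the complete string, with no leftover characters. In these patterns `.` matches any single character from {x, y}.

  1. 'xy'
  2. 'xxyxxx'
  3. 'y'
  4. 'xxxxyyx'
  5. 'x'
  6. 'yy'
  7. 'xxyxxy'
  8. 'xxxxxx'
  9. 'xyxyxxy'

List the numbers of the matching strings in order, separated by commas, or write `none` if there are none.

1 → no match
2 → match
3 → match
4 → no match
5 → match
6 → no match
7 → match
8 → match
9 → no match

2, 3, 5, 7, 8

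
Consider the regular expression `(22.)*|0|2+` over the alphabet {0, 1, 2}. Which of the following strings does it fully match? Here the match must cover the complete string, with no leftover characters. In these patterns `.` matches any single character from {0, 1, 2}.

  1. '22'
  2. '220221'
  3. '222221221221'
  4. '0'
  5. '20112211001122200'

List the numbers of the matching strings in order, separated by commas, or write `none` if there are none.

1, 2, 3, 4

1 → match
2 → match
3 → match
4 → match
5 → no match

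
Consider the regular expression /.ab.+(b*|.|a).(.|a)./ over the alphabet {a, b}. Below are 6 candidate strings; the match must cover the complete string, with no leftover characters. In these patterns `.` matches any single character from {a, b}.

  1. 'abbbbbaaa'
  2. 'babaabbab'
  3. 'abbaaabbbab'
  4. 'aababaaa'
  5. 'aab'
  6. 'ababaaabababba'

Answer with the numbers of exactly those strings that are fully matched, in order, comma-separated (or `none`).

1 → no match
2 → match
3 → no match
4 → match
5 → no match
6 → no match

2, 4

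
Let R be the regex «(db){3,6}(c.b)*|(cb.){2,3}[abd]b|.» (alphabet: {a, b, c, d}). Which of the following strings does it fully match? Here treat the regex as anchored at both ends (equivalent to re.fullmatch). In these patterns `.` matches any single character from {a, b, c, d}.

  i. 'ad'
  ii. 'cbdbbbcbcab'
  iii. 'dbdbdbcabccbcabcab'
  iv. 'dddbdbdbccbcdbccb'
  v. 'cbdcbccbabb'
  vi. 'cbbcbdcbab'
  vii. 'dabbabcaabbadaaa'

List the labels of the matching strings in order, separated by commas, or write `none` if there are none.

i → no match
ii → no match
iii → match
iv → no match
v → match
vi → no match
vii → no match

iii, v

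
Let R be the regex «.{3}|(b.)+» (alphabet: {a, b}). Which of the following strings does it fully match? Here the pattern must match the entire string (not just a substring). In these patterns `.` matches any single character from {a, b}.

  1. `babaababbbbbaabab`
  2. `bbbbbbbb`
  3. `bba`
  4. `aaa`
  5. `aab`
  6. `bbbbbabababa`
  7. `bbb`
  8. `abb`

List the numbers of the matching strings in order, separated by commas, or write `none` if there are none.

1 → no match
2 → match
3 → match
4 → match
5 → match
6 → match
7 → match
8 → match

2, 3, 4, 5, 6, 7, 8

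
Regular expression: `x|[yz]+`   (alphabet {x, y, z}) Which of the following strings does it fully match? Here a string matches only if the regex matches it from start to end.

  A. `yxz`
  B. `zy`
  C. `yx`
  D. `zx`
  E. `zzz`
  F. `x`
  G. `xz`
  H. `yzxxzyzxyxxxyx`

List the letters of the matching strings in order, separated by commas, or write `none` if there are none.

A. `yxz` → no match
B. `zy` → match
C. `yx` → no match
D. `zx` → no match
E. `zzz` → match
F. `x` → match
G. `xz` → no match
H → no match

B, E, F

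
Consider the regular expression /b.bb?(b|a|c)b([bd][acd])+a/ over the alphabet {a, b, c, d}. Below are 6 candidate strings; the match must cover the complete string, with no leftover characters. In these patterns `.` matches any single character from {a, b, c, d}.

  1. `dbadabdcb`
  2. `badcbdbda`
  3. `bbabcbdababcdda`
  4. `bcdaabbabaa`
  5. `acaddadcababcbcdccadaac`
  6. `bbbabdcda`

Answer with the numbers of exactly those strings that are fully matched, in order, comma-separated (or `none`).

none

1 → no match — must start with `b`
2 → no match
3 → no match
4 → no match
5 → no match — must start with `b`
6 → no match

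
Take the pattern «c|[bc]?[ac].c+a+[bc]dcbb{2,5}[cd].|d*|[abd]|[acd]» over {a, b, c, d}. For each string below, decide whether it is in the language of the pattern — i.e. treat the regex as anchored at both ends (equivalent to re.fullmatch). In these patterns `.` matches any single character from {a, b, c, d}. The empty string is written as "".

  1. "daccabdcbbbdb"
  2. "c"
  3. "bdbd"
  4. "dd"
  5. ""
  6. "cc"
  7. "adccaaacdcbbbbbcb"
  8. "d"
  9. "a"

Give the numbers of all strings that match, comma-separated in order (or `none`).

2, 4, 5, 7, 8, 9

1 → no match
2. "c" → match
3. "bdbd" → no match
4. "dd" → match
5. "" → match
6. "cc" → no match
7 → match
8. "d" → match
9. "a" → match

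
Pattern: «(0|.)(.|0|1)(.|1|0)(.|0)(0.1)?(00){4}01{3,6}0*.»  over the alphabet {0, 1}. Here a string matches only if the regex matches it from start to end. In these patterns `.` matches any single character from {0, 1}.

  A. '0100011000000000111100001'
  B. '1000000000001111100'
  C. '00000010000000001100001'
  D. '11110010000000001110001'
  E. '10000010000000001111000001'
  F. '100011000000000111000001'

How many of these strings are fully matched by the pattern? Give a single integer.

3

A → match
B → no match
C → no match
D → match
E → match
F → no match
Total matched: 3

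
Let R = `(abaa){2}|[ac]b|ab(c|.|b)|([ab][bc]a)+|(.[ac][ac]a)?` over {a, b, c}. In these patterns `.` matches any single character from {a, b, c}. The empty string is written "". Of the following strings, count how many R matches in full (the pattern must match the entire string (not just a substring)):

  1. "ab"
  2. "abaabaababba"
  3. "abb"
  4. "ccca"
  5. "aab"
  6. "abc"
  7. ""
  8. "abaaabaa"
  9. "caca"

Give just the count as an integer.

8

1 → match
2 → match
3 → match
4 → match
5 → no match
6 → match
7 → match
8 → match
9 → match
Total matched: 8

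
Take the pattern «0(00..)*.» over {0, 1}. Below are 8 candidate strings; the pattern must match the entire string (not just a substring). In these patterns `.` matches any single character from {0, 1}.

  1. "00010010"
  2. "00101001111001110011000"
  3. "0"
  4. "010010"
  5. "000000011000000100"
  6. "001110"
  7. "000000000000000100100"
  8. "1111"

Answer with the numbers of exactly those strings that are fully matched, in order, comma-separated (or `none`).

1 → no match
2 → no match
3 → no match
4 → no match
5 → match
6 → no match
7 → no match
8 → no match — must start with "0"

5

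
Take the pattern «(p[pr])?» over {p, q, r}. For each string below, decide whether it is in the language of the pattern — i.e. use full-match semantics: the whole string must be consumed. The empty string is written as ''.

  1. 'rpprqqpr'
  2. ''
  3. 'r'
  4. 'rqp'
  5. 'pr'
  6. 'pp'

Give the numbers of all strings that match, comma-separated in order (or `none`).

1 → no match
2 → match
3 → no match
4 → no match
5 → match
6 → match

2, 5, 6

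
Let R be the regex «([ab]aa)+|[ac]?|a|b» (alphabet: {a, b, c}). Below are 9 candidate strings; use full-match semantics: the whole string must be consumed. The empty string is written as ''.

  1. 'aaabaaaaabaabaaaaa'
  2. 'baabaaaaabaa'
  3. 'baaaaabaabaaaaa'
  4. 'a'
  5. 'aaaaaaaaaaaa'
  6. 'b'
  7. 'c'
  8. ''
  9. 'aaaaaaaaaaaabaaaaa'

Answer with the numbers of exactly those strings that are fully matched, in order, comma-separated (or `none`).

1, 2, 3, 4, 5, 6, 7, 8, 9

1 → match
2 → match
3 → match
4 → match
5 → match
6 → match
7 → match
8 → match
9 → match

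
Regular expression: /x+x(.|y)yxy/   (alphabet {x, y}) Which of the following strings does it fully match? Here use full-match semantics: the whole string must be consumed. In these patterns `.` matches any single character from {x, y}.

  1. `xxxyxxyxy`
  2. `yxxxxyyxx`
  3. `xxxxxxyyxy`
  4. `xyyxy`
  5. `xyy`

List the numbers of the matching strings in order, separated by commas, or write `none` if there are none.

3

1. `xxxyxxyxy` → no match
2. `yxxxxyyxx` → no match — must start with `x`
3. `xxxxxxyyxy` → match
4. `xyyxy` → no match
5. `xyy` → no match — must end with `yxy`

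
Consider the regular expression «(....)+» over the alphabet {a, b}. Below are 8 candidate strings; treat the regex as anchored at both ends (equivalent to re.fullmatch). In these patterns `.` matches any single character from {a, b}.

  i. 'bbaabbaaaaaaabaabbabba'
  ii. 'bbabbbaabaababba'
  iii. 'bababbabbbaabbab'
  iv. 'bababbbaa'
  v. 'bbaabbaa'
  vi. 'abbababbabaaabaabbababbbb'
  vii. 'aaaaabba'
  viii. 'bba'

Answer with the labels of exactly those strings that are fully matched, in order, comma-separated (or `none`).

i → no match
ii → match
iii → match
iv. 'bababbbaa' → no match
v. 'bbaabbaa' → match
vi → no match
vii. 'aaaaabba' → match
viii. 'bba' → no match

ii, iii, v, vii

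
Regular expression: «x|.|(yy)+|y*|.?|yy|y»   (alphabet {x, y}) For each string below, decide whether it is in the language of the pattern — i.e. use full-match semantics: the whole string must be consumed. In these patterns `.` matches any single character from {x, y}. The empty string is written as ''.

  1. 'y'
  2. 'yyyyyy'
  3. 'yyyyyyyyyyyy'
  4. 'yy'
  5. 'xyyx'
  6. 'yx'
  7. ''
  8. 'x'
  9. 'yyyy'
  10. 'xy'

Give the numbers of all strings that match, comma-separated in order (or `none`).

1, 2, 3, 4, 7, 8, 9

1. 'y' → match
2. 'yyyyyy' → match
3. 'yyyyyyyyyyyy' → match
4. 'yy' → match
5. 'xyyx' → no match
6. 'yx' → no match
7. '' → match
8. 'x' → match
9. 'yyyy' → match
10. 'xy' → no match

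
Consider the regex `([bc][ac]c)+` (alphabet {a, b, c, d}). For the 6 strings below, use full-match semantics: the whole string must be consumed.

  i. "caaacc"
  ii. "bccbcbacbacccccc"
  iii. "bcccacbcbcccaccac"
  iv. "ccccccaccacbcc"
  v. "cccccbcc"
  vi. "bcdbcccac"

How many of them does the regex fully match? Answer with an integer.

0

i → no match
ii → no match
iii → no match
iv → no match
v → no match
vi → no match
Total matched: 0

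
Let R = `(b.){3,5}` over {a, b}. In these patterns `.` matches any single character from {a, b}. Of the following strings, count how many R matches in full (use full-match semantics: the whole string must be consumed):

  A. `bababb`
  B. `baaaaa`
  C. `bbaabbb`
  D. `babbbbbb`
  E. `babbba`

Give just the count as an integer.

3

A. `bababb` → match
B. `baaaaa` → no match
C. `bbaabbb` → no match
D. `babbbbbb` → match
E. `babbba` → match
Total matched: 3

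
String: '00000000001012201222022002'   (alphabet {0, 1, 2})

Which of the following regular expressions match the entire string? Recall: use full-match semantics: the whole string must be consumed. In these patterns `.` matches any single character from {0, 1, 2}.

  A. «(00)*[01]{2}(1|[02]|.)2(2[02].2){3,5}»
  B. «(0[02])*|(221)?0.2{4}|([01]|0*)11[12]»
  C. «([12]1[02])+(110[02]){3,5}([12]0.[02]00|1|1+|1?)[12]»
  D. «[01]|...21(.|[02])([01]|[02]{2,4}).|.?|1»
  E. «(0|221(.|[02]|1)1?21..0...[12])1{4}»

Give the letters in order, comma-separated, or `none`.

A

A → match
B → no match
C → no match
D → no match
E → no match — must end with '1'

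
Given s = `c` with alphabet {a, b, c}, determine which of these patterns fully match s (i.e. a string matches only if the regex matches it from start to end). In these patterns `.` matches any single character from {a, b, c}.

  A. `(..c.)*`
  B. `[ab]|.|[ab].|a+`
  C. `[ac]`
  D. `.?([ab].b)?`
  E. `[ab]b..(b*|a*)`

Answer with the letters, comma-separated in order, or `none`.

A → no match
B → match
C → match
D → match
E → no match

B, C, D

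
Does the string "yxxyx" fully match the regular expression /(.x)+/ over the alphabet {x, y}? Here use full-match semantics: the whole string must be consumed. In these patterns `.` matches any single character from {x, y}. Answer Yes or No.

No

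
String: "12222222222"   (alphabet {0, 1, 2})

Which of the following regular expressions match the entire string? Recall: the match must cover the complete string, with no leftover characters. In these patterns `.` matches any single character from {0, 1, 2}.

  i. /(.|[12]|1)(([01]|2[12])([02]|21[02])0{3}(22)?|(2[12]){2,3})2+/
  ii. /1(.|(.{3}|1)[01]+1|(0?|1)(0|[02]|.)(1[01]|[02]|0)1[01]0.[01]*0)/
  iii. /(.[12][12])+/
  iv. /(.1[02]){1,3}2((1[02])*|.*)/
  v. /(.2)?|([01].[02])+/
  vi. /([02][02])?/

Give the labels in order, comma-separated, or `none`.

i → match
ii → no match
iii → no match
iv → no match
v → no match
vi → no match

i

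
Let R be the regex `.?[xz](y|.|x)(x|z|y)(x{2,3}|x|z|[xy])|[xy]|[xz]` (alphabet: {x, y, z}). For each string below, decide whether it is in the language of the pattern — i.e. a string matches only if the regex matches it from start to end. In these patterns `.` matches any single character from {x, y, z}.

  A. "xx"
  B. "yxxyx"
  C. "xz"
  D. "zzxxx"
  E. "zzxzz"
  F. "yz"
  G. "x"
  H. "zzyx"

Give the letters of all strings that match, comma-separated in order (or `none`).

A → no match
B → match
C → no match
D → match
E → match
F → no match
G → match
H → match

B, D, E, G, H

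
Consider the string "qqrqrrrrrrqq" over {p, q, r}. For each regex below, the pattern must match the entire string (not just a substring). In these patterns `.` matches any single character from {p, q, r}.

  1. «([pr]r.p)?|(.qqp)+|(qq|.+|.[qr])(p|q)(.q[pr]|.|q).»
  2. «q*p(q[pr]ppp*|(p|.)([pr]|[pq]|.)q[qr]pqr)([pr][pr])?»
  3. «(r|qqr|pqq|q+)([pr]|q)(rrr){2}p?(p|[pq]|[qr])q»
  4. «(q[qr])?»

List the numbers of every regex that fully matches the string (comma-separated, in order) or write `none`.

3

1 → no match
2 → no match
3 → match
4 → no match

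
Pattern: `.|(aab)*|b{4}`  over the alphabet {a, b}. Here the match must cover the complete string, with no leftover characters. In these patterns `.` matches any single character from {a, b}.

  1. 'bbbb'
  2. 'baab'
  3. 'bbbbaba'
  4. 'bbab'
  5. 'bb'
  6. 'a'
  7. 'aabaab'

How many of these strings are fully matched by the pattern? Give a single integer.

3

1 → match
2 → no match
3 → no match
4 → no match
5 → no match
6 → match
7 → match
Total matched: 3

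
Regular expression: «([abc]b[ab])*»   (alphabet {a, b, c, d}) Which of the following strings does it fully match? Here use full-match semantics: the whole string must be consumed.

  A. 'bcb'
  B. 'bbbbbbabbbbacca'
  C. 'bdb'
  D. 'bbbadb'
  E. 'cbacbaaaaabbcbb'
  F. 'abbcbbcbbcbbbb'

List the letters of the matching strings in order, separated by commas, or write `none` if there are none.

A. 'bcb' → no match
B → no match
C. 'bdb' → no match
D. 'bbbadb' → no match
E → no match
F → no match

none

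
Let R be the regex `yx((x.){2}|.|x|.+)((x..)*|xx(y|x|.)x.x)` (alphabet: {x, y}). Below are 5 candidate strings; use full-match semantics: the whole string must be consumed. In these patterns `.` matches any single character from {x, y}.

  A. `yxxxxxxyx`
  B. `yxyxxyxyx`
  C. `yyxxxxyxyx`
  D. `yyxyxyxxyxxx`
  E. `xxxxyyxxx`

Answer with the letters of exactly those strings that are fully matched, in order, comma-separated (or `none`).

A, B

A → match
B → match
C → no match — must start with `yx`
D → no match — must start with `yx`
E → no match — must start with `yx`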